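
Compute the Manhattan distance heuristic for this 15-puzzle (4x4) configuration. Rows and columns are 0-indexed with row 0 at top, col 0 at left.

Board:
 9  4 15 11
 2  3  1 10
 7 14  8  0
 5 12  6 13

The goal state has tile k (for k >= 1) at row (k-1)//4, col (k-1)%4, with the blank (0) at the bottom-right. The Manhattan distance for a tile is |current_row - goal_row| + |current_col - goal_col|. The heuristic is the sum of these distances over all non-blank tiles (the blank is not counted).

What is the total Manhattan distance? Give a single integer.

Tile 9: (0,0)->(2,0) = 2
Tile 4: (0,1)->(0,3) = 2
Tile 15: (0,2)->(3,2) = 3
Tile 11: (0,3)->(2,2) = 3
Tile 2: (1,0)->(0,1) = 2
Tile 3: (1,1)->(0,2) = 2
Tile 1: (1,2)->(0,0) = 3
Tile 10: (1,3)->(2,1) = 3
Tile 7: (2,0)->(1,2) = 3
Tile 14: (2,1)->(3,1) = 1
Tile 8: (2,2)->(1,3) = 2
Tile 5: (3,0)->(1,0) = 2
Tile 12: (3,1)->(2,3) = 3
Tile 6: (3,2)->(1,1) = 3
Tile 13: (3,3)->(3,0) = 3
Sum: 2 + 2 + 3 + 3 + 2 + 2 + 3 + 3 + 3 + 1 + 2 + 2 + 3 + 3 + 3 = 37

Answer: 37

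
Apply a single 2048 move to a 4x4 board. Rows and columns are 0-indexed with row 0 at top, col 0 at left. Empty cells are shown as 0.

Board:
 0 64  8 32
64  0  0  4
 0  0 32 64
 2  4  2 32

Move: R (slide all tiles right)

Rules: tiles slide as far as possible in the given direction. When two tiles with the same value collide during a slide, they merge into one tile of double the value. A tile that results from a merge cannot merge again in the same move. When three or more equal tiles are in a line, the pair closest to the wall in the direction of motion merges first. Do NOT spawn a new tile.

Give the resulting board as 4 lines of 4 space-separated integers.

Answer:  0 64  8 32
 0  0 64  4
 0  0 32 64
 2  4  2 32

Derivation:
Slide right:
row 0: [0, 64, 8, 32] -> [0, 64, 8, 32]
row 1: [64, 0, 0, 4] -> [0, 0, 64, 4]
row 2: [0, 0, 32, 64] -> [0, 0, 32, 64]
row 3: [2, 4, 2, 32] -> [2, 4, 2, 32]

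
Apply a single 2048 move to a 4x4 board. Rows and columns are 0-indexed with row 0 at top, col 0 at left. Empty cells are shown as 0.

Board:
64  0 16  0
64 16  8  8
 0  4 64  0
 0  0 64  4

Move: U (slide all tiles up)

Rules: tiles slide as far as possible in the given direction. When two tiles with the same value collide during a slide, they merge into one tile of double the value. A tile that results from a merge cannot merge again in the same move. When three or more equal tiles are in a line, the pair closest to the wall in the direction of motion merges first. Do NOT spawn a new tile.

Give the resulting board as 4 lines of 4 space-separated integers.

Answer: 128  16  16   8
  0   4   8   4
  0   0 128   0
  0   0   0   0

Derivation:
Slide up:
col 0: [64, 64, 0, 0] -> [128, 0, 0, 0]
col 1: [0, 16, 4, 0] -> [16, 4, 0, 0]
col 2: [16, 8, 64, 64] -> [16, 8, 128, 0]
col 3: [0, 8, 0, 4] -> [8, 4, 0, 0]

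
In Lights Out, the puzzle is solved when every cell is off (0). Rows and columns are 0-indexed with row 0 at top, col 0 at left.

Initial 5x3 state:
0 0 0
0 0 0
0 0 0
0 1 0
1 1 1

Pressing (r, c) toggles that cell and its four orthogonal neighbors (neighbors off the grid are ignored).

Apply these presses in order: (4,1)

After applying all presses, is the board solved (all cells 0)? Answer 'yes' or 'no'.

After press 1 at (4,1):
0 0 0
0 0 0
0 0 0
0 0 0
0 0 0

Lights still on: 0

Answer: yes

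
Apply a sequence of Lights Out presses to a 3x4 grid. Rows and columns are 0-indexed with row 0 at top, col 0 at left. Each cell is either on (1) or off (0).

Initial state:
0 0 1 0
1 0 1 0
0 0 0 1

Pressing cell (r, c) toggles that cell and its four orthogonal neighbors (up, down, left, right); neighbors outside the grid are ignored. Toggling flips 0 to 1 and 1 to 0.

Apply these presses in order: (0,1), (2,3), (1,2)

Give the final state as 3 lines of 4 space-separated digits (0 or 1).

Answer: 1 1 1 0
1 0 0 0
0 0 0 0

Derivation:
After press 1 at (0,1):
1 1 0 0
1 1 1 0
0 0 0 1

After press 2 at (2,3):
1 1 0 0
1 1 1 1
0 0 1 0

After press 3 at (1,2):
1 1 1 0
1 0 0 0
0 0 0 0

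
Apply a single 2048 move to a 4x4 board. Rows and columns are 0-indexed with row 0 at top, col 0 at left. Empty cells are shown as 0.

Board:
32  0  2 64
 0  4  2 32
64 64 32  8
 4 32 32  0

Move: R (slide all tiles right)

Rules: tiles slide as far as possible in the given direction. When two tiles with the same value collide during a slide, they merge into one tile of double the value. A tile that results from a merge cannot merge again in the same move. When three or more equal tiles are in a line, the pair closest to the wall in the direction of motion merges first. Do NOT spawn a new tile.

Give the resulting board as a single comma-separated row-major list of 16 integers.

Slide right:
row 0: [32, 0, 2, 64] -> [0, 32, 2, 64]
row 1: [0, 4, 2, 32] -> [0, 4, 2, 32]
row 2: [64, 64, 32, 8] -> [0, 128, 32, 8]
row 3: [4, 32, 32, 0] -> [0, 0, 4, 64]

Answer: 0, 32, 2, 64, 0, 4, 2, 32, 0, 128, 32, 8, 0, 0, 4, 64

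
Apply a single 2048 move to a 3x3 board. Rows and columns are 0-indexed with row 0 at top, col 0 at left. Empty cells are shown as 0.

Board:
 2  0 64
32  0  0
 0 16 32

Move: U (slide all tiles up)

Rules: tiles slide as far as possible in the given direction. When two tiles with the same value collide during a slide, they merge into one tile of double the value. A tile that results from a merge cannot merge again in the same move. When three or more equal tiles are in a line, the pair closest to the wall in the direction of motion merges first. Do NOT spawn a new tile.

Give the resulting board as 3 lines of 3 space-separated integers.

Slide up:
col 0: [2, 32, 0] -> [2, 32, 0]
col 1: [0, 0, 16] -> [16, 0, 0]
col 2: [64, 0, 32] -> [64, 32, 0]

Answer:  2 16 64
32  0 32
 0  0  0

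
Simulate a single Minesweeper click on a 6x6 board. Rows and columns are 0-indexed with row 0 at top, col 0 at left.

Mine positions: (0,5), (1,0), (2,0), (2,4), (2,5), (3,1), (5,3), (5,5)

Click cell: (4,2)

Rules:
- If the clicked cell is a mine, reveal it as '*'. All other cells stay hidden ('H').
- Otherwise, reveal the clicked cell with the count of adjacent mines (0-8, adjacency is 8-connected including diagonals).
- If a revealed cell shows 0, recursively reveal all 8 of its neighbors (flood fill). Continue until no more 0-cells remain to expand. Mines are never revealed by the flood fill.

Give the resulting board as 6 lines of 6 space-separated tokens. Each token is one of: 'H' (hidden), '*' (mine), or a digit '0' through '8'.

H H H H H H
H H H H H H
H H H H H H
H H H H H H
H H 2 H H H
H H H H H H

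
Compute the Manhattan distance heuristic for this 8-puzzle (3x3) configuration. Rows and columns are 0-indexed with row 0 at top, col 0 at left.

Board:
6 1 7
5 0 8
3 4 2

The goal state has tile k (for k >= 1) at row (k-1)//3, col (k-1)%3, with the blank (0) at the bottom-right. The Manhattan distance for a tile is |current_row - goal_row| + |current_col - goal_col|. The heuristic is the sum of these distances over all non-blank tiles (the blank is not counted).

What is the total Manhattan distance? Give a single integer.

Tile 6: at (0,0), goal (1,2), distance |0-1|+|0-2| = 3
Tile 1: at (0,1), goal (0,0), distance |0-0|+|1-0| = 1
Tile 7: at (0,2), goal (2,0), distance |0-2|+|2-0| = 4
Tile 5: at (1,0), goal (1,1), distance |1-1|+|0-1| = 1
Tile 8: at (1,2), goal (2,1), distance |1-2|+|2-1| = 2
Tile 3: at (2,0), goal (0,2), distance |2-0|+|0-2| = 4
Tile 4: at (2,1), goal (1,0), distance |2-1|+|1-0| = 2
Tile 2: at (2,2), goal (0,1), distance |2-0|+|2-1| = 3
Sum: 3 + 1 + 4 + 1 + 2 + 4 + 2 + 3 = 20

Answer: 20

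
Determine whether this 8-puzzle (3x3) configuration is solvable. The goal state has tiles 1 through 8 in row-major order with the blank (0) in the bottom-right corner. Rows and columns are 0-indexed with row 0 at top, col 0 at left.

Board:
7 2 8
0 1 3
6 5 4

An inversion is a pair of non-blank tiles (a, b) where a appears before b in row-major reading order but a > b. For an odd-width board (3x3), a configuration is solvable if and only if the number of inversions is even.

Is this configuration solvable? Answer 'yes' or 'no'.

Inversions (pairs i<j in row-major order where tile[i] > tile[j] > 0): 15
15 is odd, so the puzzle is not solvable.

Answer: no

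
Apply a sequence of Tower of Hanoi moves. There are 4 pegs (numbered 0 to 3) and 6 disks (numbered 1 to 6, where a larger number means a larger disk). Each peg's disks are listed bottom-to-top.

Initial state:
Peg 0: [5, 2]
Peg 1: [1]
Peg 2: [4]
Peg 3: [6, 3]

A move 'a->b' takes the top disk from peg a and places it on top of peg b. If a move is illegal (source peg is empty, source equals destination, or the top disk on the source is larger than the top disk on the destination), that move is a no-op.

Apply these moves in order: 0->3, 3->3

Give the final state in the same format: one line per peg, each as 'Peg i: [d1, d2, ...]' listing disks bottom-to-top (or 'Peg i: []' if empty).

After move 1 (0->3):
Peg 0: [5]
Peg 1: [1]
Peg 2: [4]
Peg 3: [6, 3, 2]

After move 2 (3->3):
Peg 0: [5]
Peg 1: [1]
Peg 2: [4]
Peg 3: [6, 3, 2]

Answer: Peg 0: [5]
Peg 1: [1]
Peg 2: [4]
Peg 3: [6, 3, 2]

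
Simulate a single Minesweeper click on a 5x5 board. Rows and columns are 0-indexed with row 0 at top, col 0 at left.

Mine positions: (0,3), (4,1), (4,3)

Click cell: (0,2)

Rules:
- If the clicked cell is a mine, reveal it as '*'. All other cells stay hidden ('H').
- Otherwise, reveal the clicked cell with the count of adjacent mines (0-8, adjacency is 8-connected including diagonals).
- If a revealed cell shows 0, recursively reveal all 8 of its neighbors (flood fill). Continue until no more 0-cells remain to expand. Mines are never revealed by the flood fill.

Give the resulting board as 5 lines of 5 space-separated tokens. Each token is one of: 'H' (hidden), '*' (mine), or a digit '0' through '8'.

H H 1 H H
H H H H H
H H H H H
H H H H H
H H H H H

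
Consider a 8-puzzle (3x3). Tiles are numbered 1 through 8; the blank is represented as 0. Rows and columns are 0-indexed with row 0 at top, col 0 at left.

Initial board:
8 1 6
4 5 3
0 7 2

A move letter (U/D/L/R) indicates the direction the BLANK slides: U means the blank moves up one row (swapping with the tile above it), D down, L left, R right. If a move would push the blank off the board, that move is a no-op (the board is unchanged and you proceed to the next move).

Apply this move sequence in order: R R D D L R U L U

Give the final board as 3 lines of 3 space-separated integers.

Answer: 8 0 6
4 1 5
7 2 3

Derivation:
After move 1 (R):
8 1 6
4 5 3
7 0 2

After move 2 (R):
8 1 6
4 5 3
7 2 0

After move 3 (D):
8 1 6
4 5 3
7 2 0

After move 4 (D):
8 1 6
4 5 3
7 2 0

After move 5 (L):
8 1 6
4 5 3
7 0 2

After move 6 (R):
8 1 6
4 5 3
7 2 0

After move 7 (U):
8 1 6
4 5 0
7 2 3

After move 8 (L):
8 1 6
4 0 5
7 2 3

After move 9 (U):
8 0 6
4 1 5
7 2 3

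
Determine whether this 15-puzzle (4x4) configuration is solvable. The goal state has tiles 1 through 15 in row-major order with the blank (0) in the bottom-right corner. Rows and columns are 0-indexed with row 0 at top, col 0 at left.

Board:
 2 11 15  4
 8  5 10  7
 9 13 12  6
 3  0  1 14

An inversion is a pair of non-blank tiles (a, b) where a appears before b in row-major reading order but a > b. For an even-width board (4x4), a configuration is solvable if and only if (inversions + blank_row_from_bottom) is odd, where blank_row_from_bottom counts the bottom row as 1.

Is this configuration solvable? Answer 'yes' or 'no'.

Answer: yes

Derivation:
Inversions: 52
Blank is in row 3 (0-indexed from top), which is row 1 counting from the bottom (bottom = 1).
52 + 1 = 53, which is odd, so the puzzle is solvable.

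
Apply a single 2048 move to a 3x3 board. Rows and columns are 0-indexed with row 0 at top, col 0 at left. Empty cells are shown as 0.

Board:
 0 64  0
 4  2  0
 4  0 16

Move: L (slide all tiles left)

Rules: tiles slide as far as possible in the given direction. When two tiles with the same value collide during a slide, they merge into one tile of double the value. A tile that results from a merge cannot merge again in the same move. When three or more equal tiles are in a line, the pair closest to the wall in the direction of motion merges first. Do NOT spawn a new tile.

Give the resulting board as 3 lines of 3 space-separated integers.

Slide left:
row 0: [0, 64, 0] -> [64, 0, 0]
row 1: [4, 2, 0] -> [4, 2, 0]
row 2: [4, 0, 16] -> [4, 16, 0]

Answer: 64  0  0
 4  2  0
 4 16  0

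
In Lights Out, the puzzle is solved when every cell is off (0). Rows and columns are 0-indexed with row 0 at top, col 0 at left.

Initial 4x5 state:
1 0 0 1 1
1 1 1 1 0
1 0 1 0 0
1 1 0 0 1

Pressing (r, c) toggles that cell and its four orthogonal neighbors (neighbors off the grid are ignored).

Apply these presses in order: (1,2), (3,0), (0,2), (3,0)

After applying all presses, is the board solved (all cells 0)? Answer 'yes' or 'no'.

Answer: no

Derivation:
After press 1 at (1,2):
1 0 1 1 1
1 0 0 0 0
1 0 0 0 0
1 1 0 0 1

After press 2 at (3,0):
1 0 1 1 1
1 0 0 0 0
0 0 0 0 0
0 0 0 0 1

After press 3 at (0,2):
1 1 0 0 1
1 0 1 0 0
0 0 0 0 0
0 0 0 0 1

After press 4 at (3,0):
1 1 0 0 1
1 0 1 0 0
1 0 0 0 0
1 1 0 0 1

Lights still on: 9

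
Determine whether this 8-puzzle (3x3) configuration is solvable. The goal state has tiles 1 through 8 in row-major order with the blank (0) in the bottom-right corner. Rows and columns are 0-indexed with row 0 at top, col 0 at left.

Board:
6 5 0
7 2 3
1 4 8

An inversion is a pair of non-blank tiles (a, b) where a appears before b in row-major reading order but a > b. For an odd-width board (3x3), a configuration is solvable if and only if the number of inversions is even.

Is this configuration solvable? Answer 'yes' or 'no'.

Answer: no

Derivation:
Inversions (pairs i<j in row-major order where tile[i] > tile[j] > 0): 15
15 is odd, so the puzzle is not solvable.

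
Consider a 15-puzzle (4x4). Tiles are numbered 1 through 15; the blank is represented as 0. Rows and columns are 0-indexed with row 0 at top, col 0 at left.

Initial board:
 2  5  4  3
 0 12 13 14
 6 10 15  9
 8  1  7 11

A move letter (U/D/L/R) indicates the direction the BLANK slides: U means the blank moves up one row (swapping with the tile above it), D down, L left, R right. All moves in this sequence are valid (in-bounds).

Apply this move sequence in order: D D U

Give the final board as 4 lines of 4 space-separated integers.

Answer:  2  5  4  3
 6 12 13 14
 0 10 15  9
 8  1  7 11

Derivation:
After move 1 (D):
 2  5  4  3
 6 12 13 14
 0 10 15  9
 8  1  7 11

After move 2 (D):
 2  5  4  3
 6 12 13 14
 8 10 15  9
 0  1  7 11

After move 3 (U):
 2  5  4  3
 6 12 13 14
 0 10 15  9
 8  1  7 11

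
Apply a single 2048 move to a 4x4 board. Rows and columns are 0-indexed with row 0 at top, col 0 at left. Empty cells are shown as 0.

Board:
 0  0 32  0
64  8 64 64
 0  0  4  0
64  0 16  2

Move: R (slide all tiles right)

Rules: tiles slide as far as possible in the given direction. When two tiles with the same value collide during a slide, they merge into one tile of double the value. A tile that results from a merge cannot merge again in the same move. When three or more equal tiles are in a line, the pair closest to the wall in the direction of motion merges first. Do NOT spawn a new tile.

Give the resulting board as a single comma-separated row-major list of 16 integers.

Answer: 0, 0, 0, 32, 0, 64, 8, 128, 0, 0, 0, 4, 0, 64, 16, 2

Derivation:
Slide right:
row 0: [0, 0, 32, 0] -> [0, 0, 0, 32]
row 1: [64, 8, 64, 64] -> [0, 64, 8, 128]
row 2: [0, 0, 4, 0] -> [0, 0, 0, 4]
row 3: [64, 0, 16, 2] -> [0, 64, 16, 2]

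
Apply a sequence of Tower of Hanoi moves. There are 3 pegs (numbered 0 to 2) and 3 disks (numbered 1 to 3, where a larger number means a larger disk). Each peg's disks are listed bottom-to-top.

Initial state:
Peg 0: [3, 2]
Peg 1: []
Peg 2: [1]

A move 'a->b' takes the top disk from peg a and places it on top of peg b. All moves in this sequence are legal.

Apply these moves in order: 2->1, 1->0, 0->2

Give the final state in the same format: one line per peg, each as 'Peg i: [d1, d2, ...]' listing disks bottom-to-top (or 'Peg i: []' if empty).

After move 1 (2->1):
Peg 0: [3, 2]
Peg 1: [1]
Peg 2: []

After move 2 (1->0):
Peg 0: [3, 2, 1]
Peg 1: []
Peg 2: []

After move 3 (0->2):
Peg 0: [3, 2]
Peg 1: []
Peg 2: [1]

Answer: Peg 0: [3, 2]
Peg 1: []
Peg 2: [1]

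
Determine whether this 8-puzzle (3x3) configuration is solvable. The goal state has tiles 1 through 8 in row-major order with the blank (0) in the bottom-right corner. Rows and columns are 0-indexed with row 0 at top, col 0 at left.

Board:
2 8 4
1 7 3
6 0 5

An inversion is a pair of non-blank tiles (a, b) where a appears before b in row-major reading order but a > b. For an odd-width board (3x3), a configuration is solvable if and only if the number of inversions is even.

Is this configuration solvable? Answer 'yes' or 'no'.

Answer: no

Derivation:
Inversions (pairs i<j in row-major order where tile[i] > tile[j] > 0): 13
13 is odd, so the puzzle is not solvable.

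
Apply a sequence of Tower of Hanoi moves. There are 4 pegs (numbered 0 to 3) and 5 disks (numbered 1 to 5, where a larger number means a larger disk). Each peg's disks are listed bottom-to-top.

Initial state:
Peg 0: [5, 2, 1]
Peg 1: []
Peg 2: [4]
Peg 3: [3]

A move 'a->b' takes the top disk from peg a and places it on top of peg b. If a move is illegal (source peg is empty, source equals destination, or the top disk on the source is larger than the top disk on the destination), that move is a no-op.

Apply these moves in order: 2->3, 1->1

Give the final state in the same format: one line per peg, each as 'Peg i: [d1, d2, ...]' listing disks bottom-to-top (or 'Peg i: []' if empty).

After move 1 (2->3):
Peg 0: [5, 2, 1]
Peg 1: []
Peg 2: [4]
Peg 3: [3]

After move 2 (1->1):
Peg 0: [5, 2, 1]
Peg 1: []
Peg 2: [4]
Peg 3: [3]

Answer: Peg 0: [5, 2, 1]
Peg 1: []
Peg 2: [4]
Peg 3: [3]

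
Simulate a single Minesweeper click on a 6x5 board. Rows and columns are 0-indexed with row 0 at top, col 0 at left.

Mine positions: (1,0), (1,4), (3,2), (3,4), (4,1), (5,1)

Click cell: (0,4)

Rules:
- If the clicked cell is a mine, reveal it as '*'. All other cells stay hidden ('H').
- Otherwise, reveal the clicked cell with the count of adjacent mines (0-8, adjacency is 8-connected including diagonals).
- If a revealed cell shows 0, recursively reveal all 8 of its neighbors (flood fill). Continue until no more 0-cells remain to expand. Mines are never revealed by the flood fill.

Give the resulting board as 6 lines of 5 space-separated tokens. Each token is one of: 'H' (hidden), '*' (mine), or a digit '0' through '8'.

H H H H 1
H H H H H
H H H H H
H H H H H
H H H H H
H H H H H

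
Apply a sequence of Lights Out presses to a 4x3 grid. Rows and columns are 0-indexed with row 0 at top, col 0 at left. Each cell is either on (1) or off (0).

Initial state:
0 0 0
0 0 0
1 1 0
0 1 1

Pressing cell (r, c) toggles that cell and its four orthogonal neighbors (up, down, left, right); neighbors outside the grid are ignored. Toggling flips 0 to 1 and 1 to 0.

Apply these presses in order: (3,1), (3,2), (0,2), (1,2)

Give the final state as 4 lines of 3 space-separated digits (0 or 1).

After press 1 at (3,1):
0 0 0
0 0 0
1 0 0
1 0 0

After press 2 at (3,2):
0 0 0
0 0 0
1 0 1
1 1 1

After press 3 at (0,2):
0 1 1
0 0 1
1 0 1
1 1 1

After press 4 at (1,2):
0 1 0
0 1 0
1 0 0
1 1 1

Answer: 0 1 0
0 1 0
1 0 0
1 1 1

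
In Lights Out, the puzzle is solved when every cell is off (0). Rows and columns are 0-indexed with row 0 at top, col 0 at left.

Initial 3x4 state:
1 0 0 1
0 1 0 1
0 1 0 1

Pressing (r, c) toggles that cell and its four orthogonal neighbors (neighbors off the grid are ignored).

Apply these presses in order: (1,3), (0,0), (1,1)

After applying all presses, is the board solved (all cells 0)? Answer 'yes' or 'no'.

After press 1 at (1,3):
1 0 0 0
0 1 1 0
0 1 0 0

After press 2 at (0,0):
0 1 0 0
1 1 1 0
0 1 0 0

After press 3 at (1,1):
0 0 0 0
0 0 0 0
0 0 0 0

Lights still on: 0

Answer: yes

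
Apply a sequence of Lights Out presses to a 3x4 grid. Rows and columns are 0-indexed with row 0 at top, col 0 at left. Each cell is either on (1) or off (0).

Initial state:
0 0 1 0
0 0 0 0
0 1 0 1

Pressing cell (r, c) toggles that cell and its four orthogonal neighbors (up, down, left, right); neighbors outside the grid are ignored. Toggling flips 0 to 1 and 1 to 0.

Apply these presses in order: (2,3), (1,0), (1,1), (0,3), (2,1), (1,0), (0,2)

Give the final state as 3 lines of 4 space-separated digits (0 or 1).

Answer: 0 0 1 0
1 0 0 0
1 1 0 0

Derivation:
After press 1 at (2,3):
0 0 1 0
0 0 0 1
0 1 1 0

After press 2 at (1,0):
1 0 1 0
1 1 0 1
1 1 1 0

After press 3 at (1,1):
1 1 1 0
0 0 1 1
1 0 1 0

After press 4 at (0,3):
1 1 0 1
0 0 1 0
1 0 1 0

After press 5 at (2,1):
1 1 0 1
0 1 1 0
0 1 0 0

After press 6 at (1,0):
0 1 0 1
1 0 1 0
1 1 0 0

After press 7 at (0,2):
0 0 1 0
1 0 0 0
1 1 0 0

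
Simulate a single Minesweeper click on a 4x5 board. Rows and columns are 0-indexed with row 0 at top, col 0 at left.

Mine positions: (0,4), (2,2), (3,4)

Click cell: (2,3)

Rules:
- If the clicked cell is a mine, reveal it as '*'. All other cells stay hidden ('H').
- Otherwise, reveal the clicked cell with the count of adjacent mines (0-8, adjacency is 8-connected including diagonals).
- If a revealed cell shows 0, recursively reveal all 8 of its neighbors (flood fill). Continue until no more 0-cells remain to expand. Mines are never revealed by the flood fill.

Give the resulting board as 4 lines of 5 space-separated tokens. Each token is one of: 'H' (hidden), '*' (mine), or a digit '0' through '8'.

H H H H H
H H H H H
H H H 2 H
H H H H H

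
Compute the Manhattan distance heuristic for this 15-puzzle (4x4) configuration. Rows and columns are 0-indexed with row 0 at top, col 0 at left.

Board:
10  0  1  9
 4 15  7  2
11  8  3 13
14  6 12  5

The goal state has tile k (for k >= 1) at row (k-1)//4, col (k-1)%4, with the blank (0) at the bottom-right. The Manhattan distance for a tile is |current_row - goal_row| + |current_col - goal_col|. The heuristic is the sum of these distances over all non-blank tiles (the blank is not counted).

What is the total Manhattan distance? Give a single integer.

Tile 10: (0,0)->(2,1) = 3
Tile 1: (0,2)->(0,0) = 2
Tile 9: (0,3)->(2,0) = 5
Tile 4: (1,0)->(0,3) = 4
Tile 15: (1,1)->(3,2) = 3
Tile 7: (1,2)->(1,2) = 0
Tile 2: (1,3)->(0,1) = 3
Tile 11: (2,0)->(2,2) = 2
Tile 8: (2,1)->(1,3) = 3
Tile 3: (2,2)->(0,2) = 2
Tile 13: (2,3)->(3,0) = 4
Tile 14: (3,0)->(3,1) = 1
Tile 6: (3,1)->(1,1) = 2
Tile 12: (3,2)->(2,3) = 2
Tile 5: (3,3)->(1,0) = 5
Sum: 3 + 2 + 5 + 4 + 3 + 0 + 3 + 2 + 3 + 2 + 4 + 1 + 2 + 2 + 5 = 41

Answer: 41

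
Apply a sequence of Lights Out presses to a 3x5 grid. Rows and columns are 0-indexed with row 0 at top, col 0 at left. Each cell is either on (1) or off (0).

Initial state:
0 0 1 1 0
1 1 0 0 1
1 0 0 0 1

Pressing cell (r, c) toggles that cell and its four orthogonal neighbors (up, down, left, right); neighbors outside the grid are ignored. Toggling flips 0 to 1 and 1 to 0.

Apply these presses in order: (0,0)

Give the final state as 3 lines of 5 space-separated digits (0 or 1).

After press 1 at (0,0):
1 1 1 1 0
0 1 0 0 1
1 0 0 0 1

Answer: 1 1 1 1 0
0 1 0 0 1
1 0 0 0 1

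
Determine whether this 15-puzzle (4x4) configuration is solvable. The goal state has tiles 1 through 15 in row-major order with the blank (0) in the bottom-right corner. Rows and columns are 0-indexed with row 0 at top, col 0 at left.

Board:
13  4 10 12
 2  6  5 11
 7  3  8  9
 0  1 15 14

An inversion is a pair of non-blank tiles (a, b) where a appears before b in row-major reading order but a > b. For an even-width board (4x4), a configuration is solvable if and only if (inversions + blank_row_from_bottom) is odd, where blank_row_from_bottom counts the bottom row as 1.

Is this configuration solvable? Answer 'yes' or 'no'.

Answer: no

Derivation:
Inversions: 49
Blank is in row 3 (0-indexed from top), which is row 1 counting from the bottom (bottom = 1).
49 + 1 = 50, which is even, so the puzzle is not solvable.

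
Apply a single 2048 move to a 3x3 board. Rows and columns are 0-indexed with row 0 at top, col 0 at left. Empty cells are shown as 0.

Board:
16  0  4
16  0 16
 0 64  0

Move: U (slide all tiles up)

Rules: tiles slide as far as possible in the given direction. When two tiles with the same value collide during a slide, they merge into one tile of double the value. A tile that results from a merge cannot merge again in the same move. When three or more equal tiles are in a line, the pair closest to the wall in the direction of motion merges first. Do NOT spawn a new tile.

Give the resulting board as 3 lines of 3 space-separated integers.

Slide up:
col 0: [16, 16, 0] -> [32, 0, 0]
col 1: [0, 0, 64] -> [64, 0, 0]
col 2: [4, 16, 0] -> [4, 16, 0]

Answer: 32 64  4
 0  0 16
 0  0  0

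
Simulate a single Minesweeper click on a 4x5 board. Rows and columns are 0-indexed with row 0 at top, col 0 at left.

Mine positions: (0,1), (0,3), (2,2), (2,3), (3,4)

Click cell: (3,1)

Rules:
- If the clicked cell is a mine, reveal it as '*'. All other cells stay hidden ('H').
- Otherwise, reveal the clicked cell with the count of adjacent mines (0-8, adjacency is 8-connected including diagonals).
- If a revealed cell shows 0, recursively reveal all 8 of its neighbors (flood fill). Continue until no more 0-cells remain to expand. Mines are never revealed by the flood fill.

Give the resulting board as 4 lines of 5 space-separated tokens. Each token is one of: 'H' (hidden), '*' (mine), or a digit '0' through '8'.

H H H H H
H H H H H
H H H H H
H 1 H H H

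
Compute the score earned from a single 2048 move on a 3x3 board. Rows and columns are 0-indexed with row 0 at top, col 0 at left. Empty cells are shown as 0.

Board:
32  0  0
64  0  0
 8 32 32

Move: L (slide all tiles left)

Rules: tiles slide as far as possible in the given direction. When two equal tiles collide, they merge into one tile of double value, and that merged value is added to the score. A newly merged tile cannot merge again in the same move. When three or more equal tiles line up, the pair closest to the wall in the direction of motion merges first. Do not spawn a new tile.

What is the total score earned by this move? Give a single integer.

Slide left:
row 0: [32, 0, 0] -> [32, 0, 0]  score +0 (running 0)
row 1: [64, 0, 0] -> [64, 0, 0]  score +0 (running 0)
row 2: [8, 32, 32] -> [8, 64, 0]  score +64 (running 64)
Board after move:
32  0  0
64  0  0
 8 64  0

Answer: 64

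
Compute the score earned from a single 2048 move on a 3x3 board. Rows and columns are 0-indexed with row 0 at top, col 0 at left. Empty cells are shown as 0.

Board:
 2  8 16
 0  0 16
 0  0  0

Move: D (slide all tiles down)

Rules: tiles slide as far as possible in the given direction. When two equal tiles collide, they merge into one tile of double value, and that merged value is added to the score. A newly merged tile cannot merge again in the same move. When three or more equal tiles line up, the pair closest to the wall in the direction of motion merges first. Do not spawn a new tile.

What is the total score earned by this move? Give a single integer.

Answer: 32

Derivation:
Slide down:
col 0: [2, 0, 0] -> [0, 0, 2]  score +0 (running 0)
col 1: [8, 0, 0] -> [0, 0, 8]  score +0 (running 0)
col 2: [16, 16, 0] -> [0, 0, 32]  score +32 (running 32)
Board after move:
 0  0  0
 0  0  0
 2  8 32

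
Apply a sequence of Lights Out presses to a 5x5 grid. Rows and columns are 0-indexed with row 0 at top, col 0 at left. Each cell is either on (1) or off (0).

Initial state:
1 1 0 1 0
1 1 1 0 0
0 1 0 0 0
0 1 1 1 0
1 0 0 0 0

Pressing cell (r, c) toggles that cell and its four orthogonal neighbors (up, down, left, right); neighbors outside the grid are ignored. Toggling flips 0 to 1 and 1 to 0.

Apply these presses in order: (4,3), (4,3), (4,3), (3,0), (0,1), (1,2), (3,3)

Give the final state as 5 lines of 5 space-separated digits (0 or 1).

Answer: 0 0 0 1 0
1 1 0 1 0
1 1 1 1 0
1 0 0 1 1
0 0 1 0 1

Derivation:
After press 1 at (4,3):
1 1 0 1 0
1 1 1 0 0
0 1 0 0 0
0 1 1 0 0
1 0 1 1 1

After press 2 at (4,3):
1 1 0 1 0
1 1 1 0 0
0 1 0 0 0
0 1 1 1 0
1 0 0 0 0

After press 3 at (4,3):
1 1 0 1 0
1 1 1 0 0
0 1 0 0 0
0 1 1 0 0
1 0 1 1 1

After press 4 at (3,0):
1 1 0 1 0
1 1 1 0 0
1 1 0 0 0
1 0 1 0 0
0 0 1 1 1

After press 5 at (0,1):
0 0 1 1 0
1 0 1 0 0
1 1 0 0 0
1 0 1 0 0
0 0 1 1 1

After press 6 at (1,2):
0 0 0 1 0
1 1 0 1 0
1 1 1 0 0
1 0 1 0 0
0 0 1 1 1

After press 7 at (3,3):
0 0 0 1 0
1 1 0 1 0
1 1 1 1 0
1 0 0 1 1
0 0 1 0 1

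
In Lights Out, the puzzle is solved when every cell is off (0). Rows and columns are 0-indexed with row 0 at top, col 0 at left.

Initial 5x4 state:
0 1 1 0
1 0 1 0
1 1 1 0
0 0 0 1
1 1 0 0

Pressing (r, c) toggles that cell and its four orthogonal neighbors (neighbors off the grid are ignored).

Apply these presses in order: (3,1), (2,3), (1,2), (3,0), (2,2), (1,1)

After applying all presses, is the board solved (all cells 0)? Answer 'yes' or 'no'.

Answer: yes

Derivation:
After press 1 at (3,1):
0 1 1 0
1 0 1 0
1 0 1 0
1 1 1 1
1 0 0 0

After press 2 at (2,3):
0 1 1 0
1 0 1 1
1 0 0 1
1 1 1 0
1 0 0 0

After press 3 at (1,2):
0 1 0 0
1 1 0 0
1 0 1 1
1 1 1 0
1 0 0 0

After press 4 at (3,0):
0 1 0 0
1 1 0 0
0 0 1 1
0 0 1 0
0 0 0 0

After press 5 at (2,2):
0 1 0 0
1 1 1 0
0 1 0 0
0 0 0 0
0 0 0 0

After press 6 at (1,1):
0 0 0 0
0 0 0 0
0 0 0 0
0 0 0 0
0 0 0 0

Lights still on: 0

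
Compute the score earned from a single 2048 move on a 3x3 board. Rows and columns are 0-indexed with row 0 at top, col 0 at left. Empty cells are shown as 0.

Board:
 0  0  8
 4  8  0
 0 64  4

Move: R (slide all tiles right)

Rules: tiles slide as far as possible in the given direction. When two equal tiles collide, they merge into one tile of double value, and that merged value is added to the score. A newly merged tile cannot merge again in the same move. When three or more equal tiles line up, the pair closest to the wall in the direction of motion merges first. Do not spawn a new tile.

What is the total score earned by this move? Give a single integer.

Answer: 0

Derivation:
Slide right:
row 0: [0, 0, 8] -> [0, 0, 8]  score +0 (running 0)
row 1: [4, 8, 0] -> [0, 4, 8]  score +0 (running 0)
row 2: [0, 64, 4] -> [0, 64, 4]  score +0 (running 0)
Board after move:
 0  0  8
 0  4  8
 0 64  4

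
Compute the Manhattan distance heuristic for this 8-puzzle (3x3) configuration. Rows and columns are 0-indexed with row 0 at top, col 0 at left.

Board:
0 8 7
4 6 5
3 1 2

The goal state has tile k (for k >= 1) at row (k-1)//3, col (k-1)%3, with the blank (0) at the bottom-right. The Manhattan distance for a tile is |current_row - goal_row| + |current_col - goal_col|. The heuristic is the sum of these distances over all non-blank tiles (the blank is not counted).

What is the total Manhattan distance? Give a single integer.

Tile 8: (0,1)->(2,1) = 2
Tile 7: (0,2)->(2,0) = 4
Tile 4: (1,0)->(1,0) = 0
Tile 6: (1,1)->(1,2) = 1
Tile 5: (1,2)->(1,1) = 1
Tile 3: (2,0)->(0,2) = 4
Tile 1: (2,1)->(0,0) = 3
Tile 2: (2,2)->(0,1) = 3
Sum: 2 + 4 + 0 + 1 + 1 + 4 + 3 + 3 = 18

Answer: 18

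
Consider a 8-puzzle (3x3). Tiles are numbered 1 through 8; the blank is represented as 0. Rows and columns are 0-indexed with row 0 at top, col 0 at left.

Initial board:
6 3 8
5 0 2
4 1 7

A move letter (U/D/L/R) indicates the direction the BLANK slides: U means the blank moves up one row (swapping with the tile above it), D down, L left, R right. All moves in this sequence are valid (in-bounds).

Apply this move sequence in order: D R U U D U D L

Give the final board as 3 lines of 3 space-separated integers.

Answer: 6 3 8
5 0 1
4 7 2

Derivation:
After move 1 (D):
6 3 8
5 1 2
4 0 7

After move 2 (R):
6 3 8
5 1 2
4 7 0

After move 3 (U):
6 3 8
5 1 0
4 7 2

After move 4 (U):
6 3 0
5 1 8
4 7 2

After move 5 (D):
6 3 8
5 1 0
4 7 2

After move 6 (U):
6 3 0
5 1 8
4 7 2

After move 7 (D):
6 3 8
5 1 0
4 7 2

After move 8 (L):
6 3 8
5 0 1
4 7 2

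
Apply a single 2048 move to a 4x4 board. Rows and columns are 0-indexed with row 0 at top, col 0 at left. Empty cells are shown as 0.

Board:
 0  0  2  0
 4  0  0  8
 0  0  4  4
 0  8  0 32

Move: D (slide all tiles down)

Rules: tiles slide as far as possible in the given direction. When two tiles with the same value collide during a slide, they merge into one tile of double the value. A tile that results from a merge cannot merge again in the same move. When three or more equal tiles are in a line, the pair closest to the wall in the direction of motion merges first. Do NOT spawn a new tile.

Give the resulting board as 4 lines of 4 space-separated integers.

Slide down:
col 0: [0, 4, 0, 0] -> [0, 0, 0, 4]
col 1: [0, 0, 0, 8] -> [0, 0, 0, 8]
col 2: [2, 0, 4, 0] -> [0, 0, 2, 4]
col 3: [0, 8, 4, 32] -> [0, 8, 4, 32]

Answer:  0  0  0  0
 0  0  0  8
 0  0  2  4
 4  8  4 32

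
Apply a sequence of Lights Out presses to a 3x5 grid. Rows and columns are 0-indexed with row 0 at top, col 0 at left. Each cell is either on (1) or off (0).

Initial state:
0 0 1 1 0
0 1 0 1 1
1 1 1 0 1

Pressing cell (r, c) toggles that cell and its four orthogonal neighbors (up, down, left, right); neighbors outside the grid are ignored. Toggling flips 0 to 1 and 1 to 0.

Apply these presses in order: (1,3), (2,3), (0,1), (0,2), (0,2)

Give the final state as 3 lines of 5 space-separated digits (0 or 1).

After press 1 at (1,3):
0 0 1 0 0
0 1 1 0 0
1 1 1 1 1

After press 2 at (2,3):
0 0 1 0 0
0 1 1 1 0
1 1 0 0 0

After press 3 at (0,1):
1 1 0 0 0
0 0 1 1 0
1 1 0 0 0

After press 4 at (0,2):
1 0 1 1 0
0 0 0 1 0
1 1 0 0 0

After press 5 at (0,2):
1 1 0 0 0
0 0 1 1 0
1 1 0 0 0

Answer: 1 1 0 0 0
0 0 1 1 0
1 1 0 0 0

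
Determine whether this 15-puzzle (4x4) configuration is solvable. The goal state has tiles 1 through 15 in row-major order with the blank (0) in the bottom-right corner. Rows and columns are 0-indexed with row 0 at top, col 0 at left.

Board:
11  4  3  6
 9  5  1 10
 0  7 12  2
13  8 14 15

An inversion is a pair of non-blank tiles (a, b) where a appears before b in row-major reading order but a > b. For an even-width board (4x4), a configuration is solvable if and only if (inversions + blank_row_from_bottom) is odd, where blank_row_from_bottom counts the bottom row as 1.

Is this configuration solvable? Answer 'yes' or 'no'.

Answer: no

Derivation:
Inversions: 32
Blank is in row 2 (0-indexed from top), which is row 2 counting from the bottom (bottom = 1).
32 + 2 = 34, which is even, so the puzzle is not solvable.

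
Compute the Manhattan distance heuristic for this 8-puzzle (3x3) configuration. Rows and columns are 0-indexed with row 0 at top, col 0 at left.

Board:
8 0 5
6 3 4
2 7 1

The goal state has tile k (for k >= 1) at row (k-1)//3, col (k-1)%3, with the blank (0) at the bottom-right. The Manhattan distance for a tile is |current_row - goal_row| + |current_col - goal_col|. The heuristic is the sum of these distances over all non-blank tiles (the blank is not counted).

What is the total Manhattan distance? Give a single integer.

Answer: 19

Derivation:
Tile 8: (0,0)->(2,1) = 3
Tile 5: (0,2)->(1,1) = 2
Tile 6: (1,0)->(1,2) = 2
Tile 3: (1,1)->(0,2) = 2
Tile 4: (1,2)->(1,0) = 2
Tile 2: (2,0)->(0,1) = 3
Tile 7: (2,1)->(2,0) = 1
Tile 1: (2,2)->(0,0) = 4
Sum: 3 + 2 + 2 + 2 + 2 + 3 + 1 + 4 = 19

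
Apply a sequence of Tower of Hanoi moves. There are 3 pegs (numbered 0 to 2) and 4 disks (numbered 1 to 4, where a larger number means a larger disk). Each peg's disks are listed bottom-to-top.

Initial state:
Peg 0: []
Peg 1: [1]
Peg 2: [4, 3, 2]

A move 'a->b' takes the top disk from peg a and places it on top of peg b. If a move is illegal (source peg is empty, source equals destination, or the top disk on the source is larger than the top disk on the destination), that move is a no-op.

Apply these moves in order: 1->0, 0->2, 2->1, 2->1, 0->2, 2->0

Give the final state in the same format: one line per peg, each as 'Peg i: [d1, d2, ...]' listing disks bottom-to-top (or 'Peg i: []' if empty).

Answer: Peg 0: [2]
Peg 1: [1]
Peg 2: [4, 3]

Derivation:
After move 1 (1->0):
Peg 0: [1]
Peg 1: []
Peg 2: [4, 3, 2]

After move 2 (0->2):
Peg 0: []
Peg 1: []
Peg 2: [4, 3, 2, 1]

After move 3 (2->1):
Peg 0: []
Peg 1: [1]
Peg 2: [4, 3, 2]

After move 4 (2->1):
Peg 0: []
Peg 1: [1]
Peg 2: [4, 3, 2]

After move 5 (0->2):
Peg 0: []
Peg 1: [1]
Peg 2: [4, 3, 2]

After move 6 (2->0):
Peg 0: [2]
Peg 1: [1]
Peg 2: [4, 3]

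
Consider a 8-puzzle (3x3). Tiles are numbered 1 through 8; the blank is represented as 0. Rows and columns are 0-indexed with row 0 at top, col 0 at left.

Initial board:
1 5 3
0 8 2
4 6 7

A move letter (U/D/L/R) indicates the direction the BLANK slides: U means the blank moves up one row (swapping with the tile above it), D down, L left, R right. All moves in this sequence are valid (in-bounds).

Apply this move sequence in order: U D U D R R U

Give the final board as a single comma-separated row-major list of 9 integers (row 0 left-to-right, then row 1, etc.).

Answer: 1, 5, 0, 8, 2, 3, 4, 6, 7

Derivation:
After move 1 (U):
0 5 3
1 8 2
4 6 7

After move 2 (D):
1 5 3
0 8 2
4 6 7

After move 3 (U):
0 5 3
1 8 2
4 6 7

After move 4 (D):
1 5 3
0 8 2
4 6 7

After move 5 (R):
1 5 3
8 0 2
4 6 7

After move 6 (R):
1 5 3
8 2 0
4 6 7

After move 7 (U):
1 5 0
8 2 3
4 6 7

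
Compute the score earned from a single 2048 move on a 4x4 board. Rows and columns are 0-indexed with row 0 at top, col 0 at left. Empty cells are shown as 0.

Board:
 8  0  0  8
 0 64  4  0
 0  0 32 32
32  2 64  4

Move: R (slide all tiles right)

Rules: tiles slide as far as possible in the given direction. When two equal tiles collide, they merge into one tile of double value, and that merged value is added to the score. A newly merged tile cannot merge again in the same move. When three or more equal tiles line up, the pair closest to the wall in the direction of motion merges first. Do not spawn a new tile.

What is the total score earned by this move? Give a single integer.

Slide right:
row 0: [8, 0, 0, 8] -> [0, 0, 0, 16]  score +16 (running 16)
row 1: [0, 64, 4, 0] -> [0, 0, 64, 4]  score +0 (running 16)
row 2: [0, 0, 32, 32] -> [0, 0, 0, 64]  score +64 (running 80)
row 3: [32, 2, 64, 4] -> [32, 2, 64, 4]  score +0 (running 80)
Board after move:
 0  0  0 16
 0  0 64  4
 0  0  0 64
32  2 64  4

Answer: 80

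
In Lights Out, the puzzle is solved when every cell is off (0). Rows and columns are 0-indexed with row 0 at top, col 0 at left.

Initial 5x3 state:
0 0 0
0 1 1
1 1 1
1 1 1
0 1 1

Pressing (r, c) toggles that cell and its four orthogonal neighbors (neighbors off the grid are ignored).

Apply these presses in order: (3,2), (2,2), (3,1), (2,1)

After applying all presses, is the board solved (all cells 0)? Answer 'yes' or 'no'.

Answer: yes

Derivation:
After press 1 at (3,2):
0 0 0
0 1 1
1 1 0
1 0 0
0 1 0

After press 2 at (2,2):
0 0 0
0 1 0
1 0 1
1 0 1
0 1 0

After press 3 at (3,1):
0 0 0
0 1 0
1 1 1
0 1 0
0 0 0

After press 4 at (2,1):
0 0 0
0 0 0
0 0 0
0 0 0
0 0 0

Lights still on: 0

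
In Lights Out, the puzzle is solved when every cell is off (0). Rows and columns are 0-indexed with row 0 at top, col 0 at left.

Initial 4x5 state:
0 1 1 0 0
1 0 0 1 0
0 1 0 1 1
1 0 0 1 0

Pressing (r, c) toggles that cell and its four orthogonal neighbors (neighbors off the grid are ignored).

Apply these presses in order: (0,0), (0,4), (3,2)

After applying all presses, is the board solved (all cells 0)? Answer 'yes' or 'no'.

Answer: no

Derivation:
After press 1 at (0,0):
1 0 1 0 0
0 0 0 1 0
0 1 0 1 1
1 0 0 1 0

After press 2 at (0,4):
1 0 1 1 1
0 0 0 1 1
0 1 0 1 1
1 0 0 1 0

After press 3 at (3,2):
1 0 1 1 1
0 0 0 1 1
0 1 1 1 1
1 1 1 0 0

Lights still on: 13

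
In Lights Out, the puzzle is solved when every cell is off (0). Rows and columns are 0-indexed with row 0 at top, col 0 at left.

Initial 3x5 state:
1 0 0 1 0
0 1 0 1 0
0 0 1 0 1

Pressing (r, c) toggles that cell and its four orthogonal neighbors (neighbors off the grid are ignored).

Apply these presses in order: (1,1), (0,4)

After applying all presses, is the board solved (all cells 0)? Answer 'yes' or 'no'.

Answer: no

Derivation:
After press 1 at (1,1):
1 1 0 1 0
1 0 1 1 0
0 1 1 0 1

After press 2 at (0,4):
1 1 0 0 1
1 0 1 1 1
0 1 1 0 1

Lights still on: 10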